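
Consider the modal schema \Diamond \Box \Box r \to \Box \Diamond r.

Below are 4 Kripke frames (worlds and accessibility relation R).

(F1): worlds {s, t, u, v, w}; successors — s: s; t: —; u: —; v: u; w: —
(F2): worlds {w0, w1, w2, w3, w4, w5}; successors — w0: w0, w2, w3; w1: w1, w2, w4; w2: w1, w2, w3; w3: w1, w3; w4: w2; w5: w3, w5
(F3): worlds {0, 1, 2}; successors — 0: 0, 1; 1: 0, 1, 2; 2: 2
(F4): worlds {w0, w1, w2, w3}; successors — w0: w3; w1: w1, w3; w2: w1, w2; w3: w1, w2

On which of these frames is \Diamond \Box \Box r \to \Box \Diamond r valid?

(F2), (F4)

This is the axiom for a generalized confluence (Geach) condition; its first-order frame correspondent is \forall x \forall y \forall z ((xRy \wedge xRz) \to \exists w (y R^2 w \wedge zRw)).
(F1): fails — vRu, vRu but no w* with uR²w* and uRw*.
(F2): satisfies the condition.
(F3): fails — 1R2, 1R0 but no w with 2R²w and 0Rw.
(F4): satisfies the condition.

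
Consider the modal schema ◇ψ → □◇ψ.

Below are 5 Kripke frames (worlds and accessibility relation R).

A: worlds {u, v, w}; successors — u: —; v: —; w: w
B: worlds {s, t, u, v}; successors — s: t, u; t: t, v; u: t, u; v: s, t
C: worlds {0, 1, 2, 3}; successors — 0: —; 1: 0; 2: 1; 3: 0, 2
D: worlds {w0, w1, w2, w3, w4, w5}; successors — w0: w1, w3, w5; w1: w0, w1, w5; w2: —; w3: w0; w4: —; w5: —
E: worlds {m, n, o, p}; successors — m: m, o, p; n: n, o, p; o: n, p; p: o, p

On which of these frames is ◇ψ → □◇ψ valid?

A

Frame correspondent (Sahlqvist): ∀x ∀y ∀z (Rxy ∧ Rxz → Ryz) — i.e. the Euclidean property.
A: condition met.
B: fails — Rst and Rsu but not Rtu.
C: fails — R10 and R10 but not R00.
D: fails — Rw0w5 and Rw0w5 but not Rw5w5.
E: fails — Rmo and Rmo but not Roo.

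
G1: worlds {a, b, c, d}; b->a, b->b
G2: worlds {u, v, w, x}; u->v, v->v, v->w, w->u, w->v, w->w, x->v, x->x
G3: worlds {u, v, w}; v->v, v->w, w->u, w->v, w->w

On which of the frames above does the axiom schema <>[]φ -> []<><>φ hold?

G2

The schema corresponds to a generalized confluence (Geach) condition: forall x forall y forall z ((xRy & xRz) -> exists w (yRw & z R^2 w)).
G1: fails — bRa, bRa but no w with aRw and aR²w.
G2: holds.
G3: fails — wRu, wRu but no t with uRt and uR²t.
Valid on: G2.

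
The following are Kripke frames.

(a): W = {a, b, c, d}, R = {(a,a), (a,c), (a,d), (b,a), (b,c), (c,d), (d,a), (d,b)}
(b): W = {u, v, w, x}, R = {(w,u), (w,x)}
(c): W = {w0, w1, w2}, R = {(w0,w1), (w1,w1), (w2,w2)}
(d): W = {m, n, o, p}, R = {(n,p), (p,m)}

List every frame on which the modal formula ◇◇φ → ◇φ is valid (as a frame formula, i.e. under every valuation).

This is the axiom for a generalized confluence (Geach) condition; its first-order frame correspondent is ∀x ∀y (xR²y → ∃w (y = w ∧ xRw)).
(a): fails — aR²b but no w with b=w and aRw.
(b): ✓.
(c): ✓.
(d): fails — nR²m but no w with m=w and nRw.

(b), (c)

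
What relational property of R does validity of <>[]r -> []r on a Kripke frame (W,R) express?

This schema is equivalent to the 5 axiom ◇r → □◇r.
Its frame correspondent is the Euclidean property — forall x forall y forall z (Rxy & Rxz -> Ryz).

The Euclidean property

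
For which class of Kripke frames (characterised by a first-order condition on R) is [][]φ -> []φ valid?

Density

This is the C4 axiom.
Its frame correspondent is density — forall x forall y (Rxy -> exists z (Rxz & Rzy)).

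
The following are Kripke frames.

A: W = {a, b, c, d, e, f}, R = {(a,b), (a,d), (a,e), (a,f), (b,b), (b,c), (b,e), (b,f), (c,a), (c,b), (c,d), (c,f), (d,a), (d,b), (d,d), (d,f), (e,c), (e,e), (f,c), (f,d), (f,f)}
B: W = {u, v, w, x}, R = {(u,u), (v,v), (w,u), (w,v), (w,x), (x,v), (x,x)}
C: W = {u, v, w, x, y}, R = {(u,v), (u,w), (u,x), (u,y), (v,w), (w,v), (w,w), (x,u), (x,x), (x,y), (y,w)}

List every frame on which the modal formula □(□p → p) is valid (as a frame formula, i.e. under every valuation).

The schema corresponds to shift-reflexivity: ∀x ∀y (Rxy → Ryy).
A: fails — Rec but not Rcc.
B: holds.
C: fails — Ruv but not Rvv.
Valid on: B.

B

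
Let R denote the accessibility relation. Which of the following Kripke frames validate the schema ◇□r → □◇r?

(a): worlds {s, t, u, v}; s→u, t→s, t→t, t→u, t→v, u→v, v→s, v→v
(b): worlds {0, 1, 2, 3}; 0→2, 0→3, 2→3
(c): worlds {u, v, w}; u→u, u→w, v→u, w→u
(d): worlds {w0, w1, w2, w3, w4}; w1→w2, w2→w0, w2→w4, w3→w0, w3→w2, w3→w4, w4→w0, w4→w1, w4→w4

(c)

Frame correspondent (Sahlqvist): ∀x ∀y ∀z (Rxy ∧ Rxz → ∃w (Ryw ∧ Rzw)) — i.e. convergence.
(a): fails — Rtv and Rts but v and s have no common successor.
(b): fails — R03 and R03 but 3 and 3 have no common successor.
(c): satisfies the condition.
(d): fails — Rw2w4 and Rw2w0 but w4 and w0 have no common successor.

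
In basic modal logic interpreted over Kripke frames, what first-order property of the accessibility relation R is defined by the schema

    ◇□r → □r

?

Equivalently (dual form): ◇r → □◇r.
Suppose ◇r→□◇r is valid. Take Rxy, Rxz and set V(r)={y}. Then ◇r at x, so □◇r at x, so ◇r at z, so some w with Rzw has r; w=y, i.e. Rzy. By symmetry of the argument, Ryz.
Conversely, on a frame with the Euclidean property the schema holds at every world under every valuation.
Frame condition: ∀x ∀y ∀z (Rxy ∧ Rxz → Ryz).

the Euclidean property: ∀x ∀y ∀z (Rxy ∧ Rxz → Ryz)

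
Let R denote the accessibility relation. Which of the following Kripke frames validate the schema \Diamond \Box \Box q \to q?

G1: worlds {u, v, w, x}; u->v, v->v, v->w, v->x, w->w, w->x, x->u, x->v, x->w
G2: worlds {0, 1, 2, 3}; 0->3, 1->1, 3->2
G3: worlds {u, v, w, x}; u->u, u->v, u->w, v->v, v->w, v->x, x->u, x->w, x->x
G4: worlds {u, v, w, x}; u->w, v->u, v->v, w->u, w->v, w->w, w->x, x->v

The schema corresponds to a generalized confluence (Geach) condition: \forall x \forall y (xRy \to \exists w (y R^2 w \wedge x = w)).
G1: ✓.
G2: fails — 0R3 but no w with 3R²w and 0=w.
G3: fails — uRw but no t with wR²t and u=t.
G4: fails — wRx but no t with xR²t and w=t.
Valid on: G1.

G1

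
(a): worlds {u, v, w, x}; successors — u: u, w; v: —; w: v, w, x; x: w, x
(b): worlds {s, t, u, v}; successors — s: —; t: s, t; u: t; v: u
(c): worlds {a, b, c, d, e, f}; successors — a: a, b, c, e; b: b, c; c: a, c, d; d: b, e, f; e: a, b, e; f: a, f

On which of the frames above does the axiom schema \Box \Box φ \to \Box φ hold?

This is the axiom for density; its first-order frame correspondent is \forall x \forall y (Rxy \to \exists z (Rxz \wedge Rzy)).
(a): satisfies the condition.
(b): fails — Rvu but no z with Rvz and Rzu.
(c): satisfies the condition.

(a), (c)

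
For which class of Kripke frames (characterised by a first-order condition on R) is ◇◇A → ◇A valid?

Replacing A by ¬A and contraposing gives the equivalent schema □A → □□A.
Suppose □A→□□A is valid. Take Rxy, Ryz and set V(A)={w : Rxw}. Then □A at x, so □□A at x, so □A at y, so A at z, i.e. Rxz.

Transitivity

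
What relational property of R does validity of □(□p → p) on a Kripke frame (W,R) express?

This is the T□ axiom.
It corresponds to shift-reflexivity: ∀x ∀y (Rxy → Ryy).

Shift-reflexivity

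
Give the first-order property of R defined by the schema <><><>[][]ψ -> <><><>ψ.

This is a Sahlqvist (Geach-type) schema ◇^3□^2ψ → □^0◇^3ψ.
Minimal-valuation argument: fix x; take any y with xR^3y and any z with xR^0z. Set V(ψ) to the set of worlds R-reachable from y in exactly 2 steps. Then □^2ψ holds at y, so the antecedent holds at x; validity forces ◇^3ψ at z, giving a w with zR^3w and yR^2w.
First-order correspondent: forall x forall y (x R^3 y -> exists w (y R^2 w & x R^3 w)).

forall x forall y (x R^3 y -> exists w (y R^2 w & x R^3 w))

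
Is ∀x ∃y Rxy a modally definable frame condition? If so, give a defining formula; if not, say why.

The condition is seriality. A defining modal formula is □r → ◇r.

Definable; □r → ◇r defines it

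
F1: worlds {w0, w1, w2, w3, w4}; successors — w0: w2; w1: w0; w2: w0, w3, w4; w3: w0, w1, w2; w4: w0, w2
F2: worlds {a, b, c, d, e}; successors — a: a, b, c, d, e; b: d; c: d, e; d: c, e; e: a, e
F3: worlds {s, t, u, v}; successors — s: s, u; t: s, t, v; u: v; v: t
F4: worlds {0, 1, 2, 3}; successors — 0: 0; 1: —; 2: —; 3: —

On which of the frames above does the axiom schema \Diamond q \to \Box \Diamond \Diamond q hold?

F4

Frame correspondent (Sahlqvist): \forall x \forall y \forall z ((xRy \wedge xRz) \to \exists w (y = w \wedge z R^2 w)) — i.e. a generalized confluence (Geach) condition.
F1: fails — w3Rw0, w3Rw1 but no w with w0=w and w1R²w.
F2: fails — aRa, aRb but no w with a=w and bR²w.
F3: fails — sRs, sRu but no w with s=w and uR²w.
F4: holds.
Valid on: F4.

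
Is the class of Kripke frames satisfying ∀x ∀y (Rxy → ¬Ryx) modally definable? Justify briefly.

No

Modal frame validity is preserved under surjective bounded morphisms.
The 3-cycle (worlds 0,1,2 with 0→1→2→0) is asymmetric. Mapping every world to a single reflexive point • is a surjective bounded morphism, and the reflexive point is not asymmetric (R•• but asymmetry requires ¬R••).
Hence asymmetry is not modally definable.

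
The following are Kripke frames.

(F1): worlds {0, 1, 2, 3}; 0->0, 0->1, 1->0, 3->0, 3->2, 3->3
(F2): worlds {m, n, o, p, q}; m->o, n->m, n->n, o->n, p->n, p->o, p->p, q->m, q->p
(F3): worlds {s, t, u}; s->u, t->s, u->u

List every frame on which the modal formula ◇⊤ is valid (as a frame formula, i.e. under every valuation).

This is the axiom for seriality; its first-order frame correspondent is ∀x ∃y Rxy.
(F1): fails — world 2 has no successor.
(F2): condition met.
(F3): condition met.

(F2), (F3)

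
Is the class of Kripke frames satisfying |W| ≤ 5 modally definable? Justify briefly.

Any modally definable frame class is closed under disjoint unions.
Any modal formula valid on each of 6 disjoint one-world frames is valid on their disjoint union (validity is preserved under disjoint unions). Each one-world frame has |W|=1≤5, but the union has |W|=6.
So no modal formula (or set of formulas) defines exactly the |W|≤5 frames.

No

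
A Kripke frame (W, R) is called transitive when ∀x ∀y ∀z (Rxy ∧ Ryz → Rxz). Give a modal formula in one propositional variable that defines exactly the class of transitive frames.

□ψ → □□ψ

The condition is transitivity. The 4 schema □ψ → □□ψ defines it.
Suppose □ψ→□□ψ is valid. Take Rxy, Ryz and set V(ψ)={w : Rxw}. Then □ψ at x, so □□ψ at x, so □ψ at y, so ψ at z, i.e. Rxz.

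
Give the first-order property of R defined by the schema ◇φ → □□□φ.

This is a Sahlqvist (Geach-type) schema ◇^1□^0φ → □^3◇^0φ.
Minimal-valuation argument: fix x; take any y with xR^1y and any z with xR^3z. Set V(φ) to the set of worlds R-reachable from y in exactly 0 steps. Then □^0φ holds at y, so the antecedent holds at x; validity forces ◇^0φ at z, giving a w with zR^0w and yR^0w.
First-order correspondent: ∀x ∀y ∀z ((xRy ∧ xR³z) → ∃w (y = w ∧ z = w)).

∀x ∀y ∀z ((xRy ∧ xR³z) → ∃w (y = w ∧ z = w))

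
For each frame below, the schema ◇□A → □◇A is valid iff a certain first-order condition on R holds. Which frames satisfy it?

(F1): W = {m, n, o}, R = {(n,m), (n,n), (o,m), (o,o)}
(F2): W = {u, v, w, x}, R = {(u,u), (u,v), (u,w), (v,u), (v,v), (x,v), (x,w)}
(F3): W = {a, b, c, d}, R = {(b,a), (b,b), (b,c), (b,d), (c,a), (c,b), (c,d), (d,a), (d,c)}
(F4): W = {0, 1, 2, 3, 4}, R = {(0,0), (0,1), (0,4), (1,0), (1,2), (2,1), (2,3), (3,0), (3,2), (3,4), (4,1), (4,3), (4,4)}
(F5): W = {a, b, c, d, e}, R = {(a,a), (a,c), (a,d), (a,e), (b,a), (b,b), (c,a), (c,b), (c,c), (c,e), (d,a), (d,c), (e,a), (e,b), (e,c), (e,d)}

(F5)

This is the axiom for convergence; its first-order frame correspondent is ∀x ∀y ∀z (Rxy ∧ Rxz → ∃w (Ryw ∧ Rzw)).
(F1): fails — Rnn and Rnm but n and m have no common successor.
(F2): fails — Ruv and Ruw but v and w have no common successor.
(F3): fails — Rbc and Rba but c and a have no common successor.
(F4): fails — R01 and R04 but 1 and 4 have no common successor.
(F5): ✓.
Valid on: (F5).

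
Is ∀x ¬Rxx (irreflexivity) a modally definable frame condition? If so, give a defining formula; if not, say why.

Any modally definable frame class is closed under surjective bounded morphisms.
The 2-cycle (worlds s,t with s→t→s) is irreflexive, and the map sending every world to a single reflexive point • is a surjective bounded morphism (forth: every edge maps to (•,•); back: every world has a successor). So any modal formula valid on the 2-cycle is also valid on the reflexive point, which is not irreflexive.
So the class is not modally definable.

No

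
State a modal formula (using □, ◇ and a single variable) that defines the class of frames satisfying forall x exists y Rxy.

A defining formula is □q → ◇q (the D axiom).
Suppose □q→◇q is valid. At any x set V(q)=W. Then □q at x, so ◇q at x, so x has a successor.

□q → ◇q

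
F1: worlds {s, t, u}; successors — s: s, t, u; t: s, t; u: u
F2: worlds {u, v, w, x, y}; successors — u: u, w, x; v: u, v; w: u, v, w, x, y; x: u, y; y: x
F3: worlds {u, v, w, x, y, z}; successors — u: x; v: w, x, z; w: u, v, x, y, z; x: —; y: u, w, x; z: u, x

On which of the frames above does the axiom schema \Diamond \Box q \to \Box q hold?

none

Frame correspondent (Sahlqvist): \forall x \forall y \forall z (Rxy \wedge Rxz \to Ryz) — i.e. the Euclidean property.
F1: fails — Rsu and Rss but not Rus.
F2: fails — Rux and Ruw but not Rxw.
F3: fails — Rux and Rux but not Rxx.
Valid on no frame.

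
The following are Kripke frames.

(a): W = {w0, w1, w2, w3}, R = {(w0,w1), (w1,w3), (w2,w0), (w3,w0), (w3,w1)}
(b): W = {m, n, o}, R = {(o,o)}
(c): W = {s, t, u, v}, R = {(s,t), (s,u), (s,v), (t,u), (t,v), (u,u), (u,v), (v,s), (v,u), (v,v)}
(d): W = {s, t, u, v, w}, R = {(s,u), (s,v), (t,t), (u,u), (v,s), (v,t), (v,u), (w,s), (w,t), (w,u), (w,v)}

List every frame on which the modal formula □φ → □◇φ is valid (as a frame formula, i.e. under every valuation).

This is the axiom for a generalized confluence (Geach) condition; its first-order frame correspondent is ∀x ∀z (xRz → ∃w (xRw ∧ zRw)).
(a): fails — w0Rw1 but no w with w0Rw and w1Rw.
(b): satisfies the condition.
(c): satisfies the condition.
(d): satisfies the condition.

(b), (c), (d)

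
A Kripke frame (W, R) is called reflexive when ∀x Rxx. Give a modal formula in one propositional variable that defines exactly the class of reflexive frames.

□p → p

A defining formula is □p → p (the T axiom).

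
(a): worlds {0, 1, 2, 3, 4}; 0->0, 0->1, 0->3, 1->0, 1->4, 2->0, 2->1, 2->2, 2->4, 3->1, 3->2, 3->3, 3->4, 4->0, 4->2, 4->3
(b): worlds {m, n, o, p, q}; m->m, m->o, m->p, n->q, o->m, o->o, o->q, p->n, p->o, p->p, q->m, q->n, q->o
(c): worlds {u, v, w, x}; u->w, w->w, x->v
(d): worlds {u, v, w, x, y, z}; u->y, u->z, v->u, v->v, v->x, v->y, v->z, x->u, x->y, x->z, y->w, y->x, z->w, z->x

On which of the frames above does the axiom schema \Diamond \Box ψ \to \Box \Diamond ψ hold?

(a)

Frame correspondent (Sahlqvist): \forall x \forall y \forall z (Rxy \wedge Rxz \to \exists w (Ryw \wedge Rzw)) — i.e. convergence.
(a): satisfies the condition.
(b): fails — Rpn and Rpp but n and p have no common successor.
(c): fails — Rxv and Rxv but v and v have no common successor.
(d): fails — Rvz and Rvu but z and u have no common successor.
Valid on: (a).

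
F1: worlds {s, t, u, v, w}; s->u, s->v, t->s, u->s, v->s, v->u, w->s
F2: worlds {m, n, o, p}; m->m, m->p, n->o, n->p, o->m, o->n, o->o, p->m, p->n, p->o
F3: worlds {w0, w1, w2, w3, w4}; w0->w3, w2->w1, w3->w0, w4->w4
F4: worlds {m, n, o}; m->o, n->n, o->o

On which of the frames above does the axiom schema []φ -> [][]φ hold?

F4

The schema corresponds to transitivity: forall x forall y forall z (Rxy & Ryz -> Rxz).
F1: fails — Rus and Rsv but not Ruv.
F2: fails — Rom and Rmp but not Rop.
F3: fails — Rw3w0 and Rw0w3 but not Rw3w3.
F4: satisfies the condition.
Valid on: F4.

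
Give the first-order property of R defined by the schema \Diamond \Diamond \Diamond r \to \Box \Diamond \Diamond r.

\forall x \forall y \forall z ((x R^3 y \wedge xRz) \to \exists w (y = w \wedge z R^2 w))

This is a Sahlqvist (Geach-type) schema ◇^3□^0r → □^1◇^2r.
First-order correspondent: \forall x \forall y \forall z ((x R^3 y \wedge xRz) \to \exists w (y = w \wedge z R^2 w)).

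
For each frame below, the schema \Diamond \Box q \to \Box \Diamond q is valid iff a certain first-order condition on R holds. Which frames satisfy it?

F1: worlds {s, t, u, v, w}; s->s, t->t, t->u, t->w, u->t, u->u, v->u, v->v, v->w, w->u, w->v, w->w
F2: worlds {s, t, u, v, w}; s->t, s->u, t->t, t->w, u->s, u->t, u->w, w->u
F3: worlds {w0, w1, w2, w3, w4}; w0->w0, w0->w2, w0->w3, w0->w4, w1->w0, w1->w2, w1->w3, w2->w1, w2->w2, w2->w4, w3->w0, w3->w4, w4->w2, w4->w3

F1

Frame correspondent (Sahlqvist): \forall x \forall y \forall z (Rxy \wedge Rxz \to \exists w (Ryw \wedge Rzw)) — i.e. convergence.
F1: condition met.
F2: fails — Rtw and Rtt but w and t have no common successor.
F3: fails — Rw0w4 and Rw0w3 but w4 and w3 have no common successor.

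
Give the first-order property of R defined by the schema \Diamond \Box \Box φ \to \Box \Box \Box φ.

\forall x \forall y \forall z ((xRy \wedge x R^3 z) \to \exists w (y R^2 w \wedge z = w))

This is a Sahlqvist (Geach-type) schema ◇^1□^2φ → □^3◇^0φ.
Minimal-valuation argument: fix x; take any y with xR^1y and any z with xR^3z. Set V(φ) to the set of worlds R-reachable from y in exactly 2 steps. Then □^2φ holds at y, so the antecedent holds at x; validity forces ◇^0φ at z, giving a w with zR^0w and yR^2w.
First-order correspondent: \forall x \forall y \forall z ((xRy \wedge x R^3 z) \to \exists w (y R^2 w \wedge z = w)).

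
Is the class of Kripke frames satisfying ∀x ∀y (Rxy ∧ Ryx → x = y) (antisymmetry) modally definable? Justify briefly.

No — not modally definable

Any modally definable frame class is closed under surjective bounded morphisms.
The 4-cycle (worlds 0,1,2,3 with 0→1→2→3→0) is antisymmetric. Sending even-indexed worlds to s and odd-indexed worlds to t is a surjective bounded morphism onto the two-world frame with s↔t, which is not antisymmetric.
So the class is not modally definable.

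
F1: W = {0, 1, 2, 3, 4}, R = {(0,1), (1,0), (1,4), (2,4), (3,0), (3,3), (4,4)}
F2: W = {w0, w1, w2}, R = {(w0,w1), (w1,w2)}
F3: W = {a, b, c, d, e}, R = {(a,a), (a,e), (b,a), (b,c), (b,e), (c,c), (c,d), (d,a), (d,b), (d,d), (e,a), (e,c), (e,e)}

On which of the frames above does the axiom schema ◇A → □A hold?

F2

The schema corresponds to partial functionality: ∀x ∀y ∀z (Rxy ∧ Rxz → y = z).
F1: fails — 1 sees both 0 and 4.
F2: satisfies the condition.
F3: fails — a sees both a and e.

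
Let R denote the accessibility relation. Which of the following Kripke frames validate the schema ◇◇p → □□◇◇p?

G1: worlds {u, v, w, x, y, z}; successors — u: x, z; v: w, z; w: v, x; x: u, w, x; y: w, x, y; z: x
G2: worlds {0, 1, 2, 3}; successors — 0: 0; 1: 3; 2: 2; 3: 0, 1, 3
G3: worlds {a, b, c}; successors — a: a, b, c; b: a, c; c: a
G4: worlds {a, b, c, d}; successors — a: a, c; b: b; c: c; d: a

This is the axiom for a generalized confluence (Geach) condition; its first-order frame correspondent is ∀x ∀y ∀z ((xR²y ∧ xR²z) → ∃w (y = w ∧ zR²w)).
G1: fails — wR²z, wR²u but no t with z=t and uR²t.
G2: fails — 1R²1, 1R²0 but no w with 1=w and 0R²w.
G3: ✓.
G4: fails — aR²a, aR²c but no w with a=w and cR²w.

G3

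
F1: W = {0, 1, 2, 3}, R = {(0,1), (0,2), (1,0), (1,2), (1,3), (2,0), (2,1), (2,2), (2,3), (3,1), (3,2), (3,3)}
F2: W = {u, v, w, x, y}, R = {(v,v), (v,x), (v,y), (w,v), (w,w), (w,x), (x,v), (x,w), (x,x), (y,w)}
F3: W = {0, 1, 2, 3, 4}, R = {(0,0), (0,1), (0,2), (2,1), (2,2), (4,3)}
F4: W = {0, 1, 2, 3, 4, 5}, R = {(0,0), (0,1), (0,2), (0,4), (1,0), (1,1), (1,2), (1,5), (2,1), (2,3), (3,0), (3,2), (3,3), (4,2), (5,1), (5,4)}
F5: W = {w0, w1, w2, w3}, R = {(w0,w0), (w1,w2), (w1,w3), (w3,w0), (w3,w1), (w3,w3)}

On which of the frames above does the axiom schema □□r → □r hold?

F1, F2

This is the axiom for density; its first-order frame correspondent is ∀x ∀y (Rxy → ∃z (Rxz ∧ Rzy)).
F1: satisfies the condition.
F2: satisfies the condition.
F3: fails — R43 but no z with R4z and Rz3.
F4: fails — R54 but no z with R5z and Rz4.
F5: fails — Rw1w2 but no z with Rw1z and Rzw2.
Valid on: F1, F2.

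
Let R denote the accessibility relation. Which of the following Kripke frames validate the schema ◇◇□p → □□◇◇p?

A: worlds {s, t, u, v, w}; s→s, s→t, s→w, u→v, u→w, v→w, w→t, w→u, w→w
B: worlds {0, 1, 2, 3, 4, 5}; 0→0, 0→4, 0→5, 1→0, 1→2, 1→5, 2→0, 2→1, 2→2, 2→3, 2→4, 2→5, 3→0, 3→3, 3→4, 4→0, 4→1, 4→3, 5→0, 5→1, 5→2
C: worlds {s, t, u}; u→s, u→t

B, C

Frame correspondent (Sahlqvist): ∀x ∀y ∀z ((xR²y ∧ xR²z) → ∃w (yRw ∧ zR²w)) — i.e. a generalized confluence (Geach) condition.
A: fails — sR²s, sR²t but no w* with sRw* and tR²w*.
B: holds.
C: holds.
Valid on: B, C.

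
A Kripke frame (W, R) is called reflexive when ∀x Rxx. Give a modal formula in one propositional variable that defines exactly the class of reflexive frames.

□s → s

The condition is reflexivity. The T schema □s → s defines it.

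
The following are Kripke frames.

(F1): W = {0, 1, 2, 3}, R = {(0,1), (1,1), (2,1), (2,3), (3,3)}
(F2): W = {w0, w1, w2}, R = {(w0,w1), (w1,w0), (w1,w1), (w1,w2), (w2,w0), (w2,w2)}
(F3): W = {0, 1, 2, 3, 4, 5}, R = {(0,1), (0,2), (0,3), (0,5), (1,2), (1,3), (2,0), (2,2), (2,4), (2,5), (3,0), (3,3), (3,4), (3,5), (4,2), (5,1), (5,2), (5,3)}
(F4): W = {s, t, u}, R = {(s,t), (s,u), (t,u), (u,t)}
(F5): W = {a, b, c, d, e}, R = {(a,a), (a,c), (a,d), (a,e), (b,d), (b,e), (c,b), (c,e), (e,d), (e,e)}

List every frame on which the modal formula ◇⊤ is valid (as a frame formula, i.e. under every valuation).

The schema corresponds to seriality: ∀x ∃y Rxy.
(F1): condition met.
(F2): condition met.
(F3): condition met.
(F4): condition met.
(F5): fails — world d has no successor.
Valid on: (F1), (F2), (F3), (F4).

(F1), (F2), (F3), (F4)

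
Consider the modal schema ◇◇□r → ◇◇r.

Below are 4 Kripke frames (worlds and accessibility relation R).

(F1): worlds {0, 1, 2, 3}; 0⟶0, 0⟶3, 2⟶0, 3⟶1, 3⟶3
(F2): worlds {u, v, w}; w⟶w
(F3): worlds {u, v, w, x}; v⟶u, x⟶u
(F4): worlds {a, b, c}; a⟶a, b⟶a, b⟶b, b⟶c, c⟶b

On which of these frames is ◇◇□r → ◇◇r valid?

(F2), (F3), (F4)

This is the axiom for a generalized confluence (Geach) condition; its first-order frame correspondent is ∀x ∀y (xR²y → ∃w (yRw ∧ xR²w)).
(F1): fails — 0R²1 but no w with 1Rw and 0R²w.
(F2): satisfies the condition.
(F3): satisfies the condition.
(F4): satisfies the condition.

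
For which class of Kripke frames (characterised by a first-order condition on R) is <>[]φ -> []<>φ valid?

This is the .2 axiom.
Its frame correspondent is convergence — forall x forall y forall z (Rxy & Rxz -> exists w (Ryw & Rzw)).

convergence: forall x forall y forall z (Rxy & Rxz -> exists w (Ryw & Rzw))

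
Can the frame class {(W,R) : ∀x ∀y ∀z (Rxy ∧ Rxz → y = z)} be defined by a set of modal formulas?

Yes, by ◇p → □p

This is a Sahlqvist condition; the CD axiom ◇p → □p defines it.
Suppose ◇p→□p is valid. Take Rxy, Rxz and set V(p)={y}. Then ◇p at x, so □p at x, so p at z, i.e. z=y.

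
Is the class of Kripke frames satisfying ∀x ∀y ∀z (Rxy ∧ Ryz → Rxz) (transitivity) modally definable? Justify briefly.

Yes, by □p → □□p

Yes: it is transitivity, defined by the 4 schema □p → □□p.
Suppose □p→□□p is valid. Take Rxy, Ryz and set V(p)={w : Rxw}. Then □p at x, so □□p at x, so □p at y, so p at z, i.e. Rxz.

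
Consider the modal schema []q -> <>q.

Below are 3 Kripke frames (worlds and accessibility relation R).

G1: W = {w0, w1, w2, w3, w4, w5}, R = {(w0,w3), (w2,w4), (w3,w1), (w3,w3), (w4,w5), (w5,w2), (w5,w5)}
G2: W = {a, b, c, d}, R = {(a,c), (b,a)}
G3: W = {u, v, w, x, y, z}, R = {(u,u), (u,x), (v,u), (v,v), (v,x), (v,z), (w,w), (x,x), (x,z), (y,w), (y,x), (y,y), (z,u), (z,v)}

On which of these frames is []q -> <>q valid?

G3

Frame correspondent (Sahlqvist): forall x exists y Rxy — i.e. seriality.
G1: fails — world w1 has no successor.
G2: fails — world c has no successor.
G3: condition met.
Valid on: G3.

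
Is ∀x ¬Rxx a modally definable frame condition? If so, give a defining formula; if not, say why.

Modal frame validity is preserved under surjective bounded morphisms.
The 4-cycle (worlds a,b,c,d with a→b→c→d→a) is irreflexive, and the map sending every world to a single reflexive point • is a surjective bounded morphism (forth: every edge maps to (•,•); back: every world has a successor). So any modal formula valid on the 4-cycle is also valid on the reflexive point, which is not irreflexive.
So the class is not modally definable.

No — not modally definable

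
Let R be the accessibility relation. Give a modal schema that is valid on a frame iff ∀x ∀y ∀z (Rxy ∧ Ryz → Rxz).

This is transitivity; the standard corresponding axiom is 4: □r → □□r.
Suppose □r→□□r is valid. Take Rxy, Ryz and set V(r)={w : Rxw}. Then □r at x, so □□r at x, so □r at y, so r at z, i.e. Rxz.

□r → □□r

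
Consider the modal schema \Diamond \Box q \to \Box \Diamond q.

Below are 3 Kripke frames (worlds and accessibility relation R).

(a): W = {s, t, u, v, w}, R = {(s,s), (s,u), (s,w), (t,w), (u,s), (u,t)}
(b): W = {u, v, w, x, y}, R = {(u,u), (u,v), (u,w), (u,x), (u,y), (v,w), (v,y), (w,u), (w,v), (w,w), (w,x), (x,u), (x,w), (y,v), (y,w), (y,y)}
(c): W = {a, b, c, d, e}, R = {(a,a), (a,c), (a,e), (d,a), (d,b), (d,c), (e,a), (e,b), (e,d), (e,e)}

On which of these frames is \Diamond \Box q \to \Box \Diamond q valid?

This is the axiom for convergence; its first-order frame correspondent is \forall x \forall y \forall z (Rxy \wedge Rxz \to \exists w (Ryw \wedge Rzw)).
(a): fails — Rsw and Rsw but w and w have no common successor.
(b): holds.
(c): fails — Rae and Rac but e and c have no common successor.

(b)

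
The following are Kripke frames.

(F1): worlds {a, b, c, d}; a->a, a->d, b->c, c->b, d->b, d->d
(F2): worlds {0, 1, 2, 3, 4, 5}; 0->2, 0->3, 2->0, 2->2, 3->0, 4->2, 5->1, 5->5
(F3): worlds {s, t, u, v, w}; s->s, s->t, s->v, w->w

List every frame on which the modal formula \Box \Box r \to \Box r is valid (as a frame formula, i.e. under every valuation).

This is the axiom for density; its first-order frame correspondent is \forall x \forall y (Rxy \to \exists z (Rxz \wedge Rzy)).
(F1): fails — Rbc but no z with Rbz and Rzc.
(F2): fails — R03 but no z with R0z and Rz3.
(F3): ✓.

(F3)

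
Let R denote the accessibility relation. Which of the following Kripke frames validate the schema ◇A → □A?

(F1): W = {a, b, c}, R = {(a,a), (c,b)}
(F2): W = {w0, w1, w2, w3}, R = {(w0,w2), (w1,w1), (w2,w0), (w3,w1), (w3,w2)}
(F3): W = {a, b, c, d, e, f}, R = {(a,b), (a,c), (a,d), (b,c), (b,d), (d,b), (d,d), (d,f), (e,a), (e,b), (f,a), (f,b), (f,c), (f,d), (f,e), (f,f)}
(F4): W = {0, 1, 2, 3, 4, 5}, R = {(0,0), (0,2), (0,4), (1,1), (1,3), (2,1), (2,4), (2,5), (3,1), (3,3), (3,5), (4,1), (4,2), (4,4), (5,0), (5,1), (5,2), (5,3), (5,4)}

(F1)

Frame correspondent (Sahlqvist): ∀x ∀y ∀z (Rxy ∧ Rxz → y = z) — i.e. partial functionality.
(F1): ✓.
(F2): fails — w3 sees both w1 and w2.
(F3): fails — a sees both b and c.
(F4): fails — 0 sees both 0 and 2.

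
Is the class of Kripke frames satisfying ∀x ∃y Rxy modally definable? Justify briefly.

This is a Sahlqvist condition; the D axiom □r → ◇r defines it.
Suppose □r→◇r is valid. At any x set V(r)=W. Then □r at x, so ◇r at x, so x has a successor.

Definable; □r → ◇r defines it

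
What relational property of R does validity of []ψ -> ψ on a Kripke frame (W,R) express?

This is the T axiom.
It corresponds to reflexivity: forall x Rxx.

Reflexivity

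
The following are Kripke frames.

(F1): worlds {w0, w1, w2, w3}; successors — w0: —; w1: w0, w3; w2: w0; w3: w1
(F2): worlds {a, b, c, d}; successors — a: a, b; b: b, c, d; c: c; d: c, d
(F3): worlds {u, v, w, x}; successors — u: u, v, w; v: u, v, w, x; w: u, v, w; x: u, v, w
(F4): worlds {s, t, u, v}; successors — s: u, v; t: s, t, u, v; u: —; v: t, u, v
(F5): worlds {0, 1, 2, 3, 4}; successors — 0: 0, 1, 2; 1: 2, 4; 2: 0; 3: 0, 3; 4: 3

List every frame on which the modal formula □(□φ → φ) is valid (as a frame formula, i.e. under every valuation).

(F2)

Frame correspondent (Sahlqvist): ∀x ∀y (Rxy → Ryy) — i.e. shift-reflexivity.
(F1): fails — Rw1w0 but not Rw0w0.
(F2): satisfies the condition.
(F3): fails — Rvx but not Rxx.
(F4): fails — Rvu but not Ruu.
(F5): fails — R02 but not R22.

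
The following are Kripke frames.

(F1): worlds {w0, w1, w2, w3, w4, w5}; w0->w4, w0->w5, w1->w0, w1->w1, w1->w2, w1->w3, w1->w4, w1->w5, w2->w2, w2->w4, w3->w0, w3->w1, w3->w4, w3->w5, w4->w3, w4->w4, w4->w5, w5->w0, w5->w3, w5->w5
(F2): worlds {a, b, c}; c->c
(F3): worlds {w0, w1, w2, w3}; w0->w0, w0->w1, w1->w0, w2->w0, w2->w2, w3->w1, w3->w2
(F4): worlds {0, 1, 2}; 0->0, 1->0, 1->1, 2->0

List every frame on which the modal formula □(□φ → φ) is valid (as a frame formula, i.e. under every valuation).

(F2), (F4)

The schema corresponds to shift-reflexivity: ∀x ∀y (Rxy → Ryy).
(F1): fails — Rw1w3 but not Rw3w3.
(F2): holds.
(F3): fails — Rw3w1 but not Rw1w1.
(F4): holds.
Valid on: (F2), (F4).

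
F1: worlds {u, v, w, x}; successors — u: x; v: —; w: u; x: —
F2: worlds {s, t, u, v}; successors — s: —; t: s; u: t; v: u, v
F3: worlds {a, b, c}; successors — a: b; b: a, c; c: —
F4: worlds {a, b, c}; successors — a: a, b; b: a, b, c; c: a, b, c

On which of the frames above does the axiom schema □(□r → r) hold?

Frame correspondent (Sahlqvist): ∀x ∀y (Rxy → Ryy) — i.e. shift-reflexivity.
F1: fails — Rwu but not Ruu.
F2: fails — Rvu but not Ruu.
F3: fails — Rab but not Rbb.
F4: condition met.

F4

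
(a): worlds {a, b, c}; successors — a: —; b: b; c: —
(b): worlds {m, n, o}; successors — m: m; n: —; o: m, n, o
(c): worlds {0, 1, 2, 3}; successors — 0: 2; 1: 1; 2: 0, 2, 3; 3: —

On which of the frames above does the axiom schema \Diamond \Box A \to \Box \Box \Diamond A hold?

This is the axiom for a generalized confluence (Geach) condition; its first-order frame correspondent is \forall x \forall y \forall z ((xRy \wedge x R^2 z) \to \exists w (yRw \wedge zRw)).
(a): holds.
(b): fails — oRm, oR²n but no w with mRw and nRw.
(c): fails — 0R2, 0R²3 but no w with 2Rw and 3Rw.

(a)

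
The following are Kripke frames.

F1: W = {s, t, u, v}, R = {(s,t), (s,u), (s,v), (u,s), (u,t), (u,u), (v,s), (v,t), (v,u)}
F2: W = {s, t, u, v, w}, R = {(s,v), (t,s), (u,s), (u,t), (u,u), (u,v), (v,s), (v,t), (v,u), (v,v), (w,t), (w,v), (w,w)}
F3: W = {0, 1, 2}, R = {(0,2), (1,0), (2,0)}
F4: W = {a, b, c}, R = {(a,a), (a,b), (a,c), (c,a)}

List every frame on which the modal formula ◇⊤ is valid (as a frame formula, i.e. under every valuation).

F2, F3

The schema corresponds to seriality: ∀x ∃y Rxy.
F1: fails — world t has no successor.
F2: satisfies the condition.
F3: satisfies the condition.
F4: fails — world b has no successor.
Valid on: F2, F3.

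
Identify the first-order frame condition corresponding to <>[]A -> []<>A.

This is the .2 axiom.
It corresponds to convergence: forall x forall y forall z (Rxy & Rxz -> exists w (Ryw & Rzw)).

convergence: forall x forall y forall z (Rxy & Rxz -> exists w (Ryw & Rzw))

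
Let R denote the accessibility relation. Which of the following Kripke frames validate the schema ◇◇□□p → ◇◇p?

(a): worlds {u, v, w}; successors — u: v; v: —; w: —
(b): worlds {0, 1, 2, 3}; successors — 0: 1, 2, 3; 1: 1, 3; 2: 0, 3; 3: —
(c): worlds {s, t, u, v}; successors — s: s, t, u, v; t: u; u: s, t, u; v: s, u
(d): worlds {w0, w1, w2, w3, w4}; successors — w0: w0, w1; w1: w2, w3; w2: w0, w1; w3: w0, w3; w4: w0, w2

(a), (c), (d)

This is the axiom for a generalized confluence (Geach) condition; its first-order frame correspondent is ∀x ∀y (xR²y → ∃w (yR²w ∧ xR²w)).
(a): ✓.
(b): fails — 0R²3 but no w with 3R²w and 0R²w.
(c): ✓.
(d): ✓.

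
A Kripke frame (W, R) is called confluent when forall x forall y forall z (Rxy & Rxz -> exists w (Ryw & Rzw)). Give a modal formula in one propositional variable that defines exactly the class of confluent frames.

◇□ψ → □◇ψ

This is convergence; the standard corresponding axiom is .2: ◇□ψ → □◇ψ.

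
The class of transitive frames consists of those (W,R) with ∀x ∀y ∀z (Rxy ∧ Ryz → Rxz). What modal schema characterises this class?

□p → □□p

A defining formula is □p → □□p (the 4 axiom).
Suppose □p→□□p is valid. Take Rxy, Ryz and set V(p)={w : Rxw}. Then □p at x, so □□p at x, so □p at y, so p at z, i.e. Rxz.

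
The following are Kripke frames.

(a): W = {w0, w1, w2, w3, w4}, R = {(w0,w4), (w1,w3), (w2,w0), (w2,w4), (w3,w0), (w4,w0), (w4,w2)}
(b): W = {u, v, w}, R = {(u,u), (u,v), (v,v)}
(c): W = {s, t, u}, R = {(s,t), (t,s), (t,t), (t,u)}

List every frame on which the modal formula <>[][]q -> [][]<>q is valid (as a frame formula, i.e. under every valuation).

(b)

This is the axiom for a generalized confluence (Geach) condition; its first-order frame correspondent is forall x forall y forall z ((xRy & x R^2 z) -> exists w (y R^2 w & zRw)).
(a): fails — w2Rw0, w2R²w0 but no w with w0R²w and w0Rw.
(b): condition met.
(c): fails — sRt, sR²u but no w with tR²w and uRw.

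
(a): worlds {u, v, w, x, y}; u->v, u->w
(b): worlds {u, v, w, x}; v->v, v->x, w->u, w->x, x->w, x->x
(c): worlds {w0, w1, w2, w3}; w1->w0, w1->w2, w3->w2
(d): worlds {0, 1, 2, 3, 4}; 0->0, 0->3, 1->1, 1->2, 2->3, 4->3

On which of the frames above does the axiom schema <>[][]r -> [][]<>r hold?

The schema corresponds to a generalized confluence (Geach) condition: forall x forall y forall z ((xRy & x R^2 z) -> exists w (y R^2 w & zRw)).
(a): ✓.
(b): fails — wRu, wR²w but no t with uR²t and wRt.
(c): ✓.
(d): fails — 0R0, 0R²3 but no w with 0R²w and 3Rw.

(a), (c)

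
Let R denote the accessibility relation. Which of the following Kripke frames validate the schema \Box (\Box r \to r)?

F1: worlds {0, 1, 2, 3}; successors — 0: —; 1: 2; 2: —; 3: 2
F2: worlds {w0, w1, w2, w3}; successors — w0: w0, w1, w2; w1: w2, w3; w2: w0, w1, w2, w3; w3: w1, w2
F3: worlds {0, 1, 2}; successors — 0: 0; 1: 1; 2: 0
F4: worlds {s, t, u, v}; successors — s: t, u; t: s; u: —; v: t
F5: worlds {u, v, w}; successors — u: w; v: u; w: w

Frame correspondent (Sahlqvist): \forall x \forall y (Rxy \to Ryy) — i.e. shift-reflexivity.
F1: fails — R12 but not R22.
F2: fails — Rw3w1 but not Rw1w1.
F3: condition met.
F4: fails — Rsu but not Ruu.
F5: fails — Rvu but not Ruu.
Valid on: F3.

F3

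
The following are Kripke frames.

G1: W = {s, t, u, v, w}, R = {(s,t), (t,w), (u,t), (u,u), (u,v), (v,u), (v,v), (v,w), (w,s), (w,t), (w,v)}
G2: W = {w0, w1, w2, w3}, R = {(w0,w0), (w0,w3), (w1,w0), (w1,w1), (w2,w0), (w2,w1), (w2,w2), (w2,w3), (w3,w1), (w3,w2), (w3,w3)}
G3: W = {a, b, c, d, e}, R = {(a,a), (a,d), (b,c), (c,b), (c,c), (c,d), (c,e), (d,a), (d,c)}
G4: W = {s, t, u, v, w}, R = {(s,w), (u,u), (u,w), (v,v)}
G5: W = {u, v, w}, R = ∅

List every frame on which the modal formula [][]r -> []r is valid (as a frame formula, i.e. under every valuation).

Frame correspondent (Sahlqvist): forall x forall y (Rxy -> exists z (Rxz & Rzy)) — i.e. density.
G1: fails — Rtw but no z with Rtz and Rzw.
G2: satisfies the condition.
G3: satisfies the condition.
G4: fails — Rsw but no z with Rsz and Rzw.
G5: satisfies the condition.

G2, G3, G5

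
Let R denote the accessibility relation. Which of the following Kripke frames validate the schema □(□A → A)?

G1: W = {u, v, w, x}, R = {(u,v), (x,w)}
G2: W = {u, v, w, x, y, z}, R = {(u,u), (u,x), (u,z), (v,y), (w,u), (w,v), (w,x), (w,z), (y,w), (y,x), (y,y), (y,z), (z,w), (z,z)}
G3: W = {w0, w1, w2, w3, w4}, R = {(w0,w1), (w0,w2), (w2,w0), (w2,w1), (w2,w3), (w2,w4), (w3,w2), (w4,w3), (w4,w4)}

none

This is the axiom for shift-reflexivity; its first-order frame correspondent is ∀x ∀y (Rxy → Ryy).
G1: fails — Ruv but not Rvv.
G2: fails — Ryx but not Rxx.
G3: fails — Rw3w2 but not Rw2w2.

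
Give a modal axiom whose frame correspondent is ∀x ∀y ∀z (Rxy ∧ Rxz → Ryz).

This is the Euclidean property; the standard corresponding axiom is 5: ◇s → □◇s.
Suppose ◇s→□◇s is valid. Take Rxy, Rxz and set V(s)={y}. Then ◇s at x, so □◇s at x, so ◇s at z, so some w with Rzw has s; w=y, i.e. Rzy. By symmetry of the argument, Ryz.

◇s → □◇s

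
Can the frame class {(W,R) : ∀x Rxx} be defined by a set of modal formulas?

Definable; □p → p defines it

The condition is reflexivity. A defining modal formula is □p → p.
Suppose □p→p is valid. At any x set V(p)={w : Rxw}. Then □p holds at x, so p holds at x, i.e. Rxx.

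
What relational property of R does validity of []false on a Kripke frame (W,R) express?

Emptiness of R

□⊥ is valid iff no world has any successor (otherwise □⊥ fails at any world with one).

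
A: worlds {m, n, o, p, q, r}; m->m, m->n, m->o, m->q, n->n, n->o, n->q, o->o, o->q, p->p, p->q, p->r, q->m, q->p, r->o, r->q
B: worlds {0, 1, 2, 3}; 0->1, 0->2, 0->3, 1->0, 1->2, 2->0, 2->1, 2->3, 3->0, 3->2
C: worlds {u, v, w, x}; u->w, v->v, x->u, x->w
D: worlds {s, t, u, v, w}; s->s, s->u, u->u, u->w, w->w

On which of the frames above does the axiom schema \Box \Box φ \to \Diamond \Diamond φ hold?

This is the axiom for a generalized confluence (Geach) condition; its first-order frame correspondent is \forall x \exists w (x R^2 w \wedge x R^2 w).
A: holds.
B: holds.
C: fails — at u but no t with uR²t and uR²t.
D: fails — at t but no w* with tR²w* and tR²w*.
Valid on: A, B.

A, B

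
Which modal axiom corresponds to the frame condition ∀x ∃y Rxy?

A defining formula is □s → ◇s (the D axiom).
Suppose □s→◇s is valid. At any x set V(s)=W. Then □s at x, so ◇s at x, so x has a successor.

□s → ◇s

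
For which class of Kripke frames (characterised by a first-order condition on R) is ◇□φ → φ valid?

symmetry

Replacing φ by ¬φ and contraposing gives the equivalent schema φ → □◇φ.
Suppose φ→□◇φ is valid. Take Rxy and set V(φ)={x}. Then φ at x, so □◇φ at x, so ◇φ at y, so some z with Ryz has φ; z=x, i.e. Ryx.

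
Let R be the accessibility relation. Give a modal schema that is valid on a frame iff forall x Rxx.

The condition is reflexivity. The T schema □s → s defines it.

□s → s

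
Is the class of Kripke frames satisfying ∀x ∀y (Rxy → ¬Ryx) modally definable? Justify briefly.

Any modally definable frame class is closed under surjective bounded morphisms.
The 5-cycle (worlds s,t,u,v,w with s→t→u→v→w→s) is asymmetric. Mapping every world to a single reflexive point • is a surjective bounded morphism, and the reflexive point is not asymmetric (R•• but asymmetry requires ¬R••).
Hence asymmetry is not modally definable.

Not definable by any modal formula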